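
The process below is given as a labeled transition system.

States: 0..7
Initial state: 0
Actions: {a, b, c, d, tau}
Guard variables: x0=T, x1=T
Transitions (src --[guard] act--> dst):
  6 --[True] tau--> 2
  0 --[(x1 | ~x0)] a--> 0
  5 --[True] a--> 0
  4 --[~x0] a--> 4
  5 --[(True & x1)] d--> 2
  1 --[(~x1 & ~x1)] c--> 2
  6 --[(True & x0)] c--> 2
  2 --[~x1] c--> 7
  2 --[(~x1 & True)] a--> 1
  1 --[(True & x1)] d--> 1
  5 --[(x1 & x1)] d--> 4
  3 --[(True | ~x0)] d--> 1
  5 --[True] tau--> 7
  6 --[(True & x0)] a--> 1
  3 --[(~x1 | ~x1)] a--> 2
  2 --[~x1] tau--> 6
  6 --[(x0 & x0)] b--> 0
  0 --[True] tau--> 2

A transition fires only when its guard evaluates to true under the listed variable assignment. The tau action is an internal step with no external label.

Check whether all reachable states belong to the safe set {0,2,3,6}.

Safe = {0,2,3,6}
Reach set: {0,2}
  0: safe
  2: safe

Answer: INVARIANT HOLDS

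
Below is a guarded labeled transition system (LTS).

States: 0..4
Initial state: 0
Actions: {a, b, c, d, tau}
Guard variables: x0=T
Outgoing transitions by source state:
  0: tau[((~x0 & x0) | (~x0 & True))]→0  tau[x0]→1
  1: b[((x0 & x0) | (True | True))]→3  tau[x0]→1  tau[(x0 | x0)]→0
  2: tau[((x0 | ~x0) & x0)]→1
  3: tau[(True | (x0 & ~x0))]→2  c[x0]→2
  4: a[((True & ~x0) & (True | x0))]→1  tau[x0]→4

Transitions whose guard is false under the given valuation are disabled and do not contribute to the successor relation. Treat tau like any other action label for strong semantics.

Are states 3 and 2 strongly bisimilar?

Answer: NOT BISIMILAR

Working:
Compute ~ classes (split until stable):
  P[0] = {{0,1,2,3,4}}
  P[1] = {{0,2,4},{1},{3}}
  P[2] = {{0,2},{1},{3},{4}}
Fixed point at round 3; 4 class(es).
3∈{3}, 2∈{0,2}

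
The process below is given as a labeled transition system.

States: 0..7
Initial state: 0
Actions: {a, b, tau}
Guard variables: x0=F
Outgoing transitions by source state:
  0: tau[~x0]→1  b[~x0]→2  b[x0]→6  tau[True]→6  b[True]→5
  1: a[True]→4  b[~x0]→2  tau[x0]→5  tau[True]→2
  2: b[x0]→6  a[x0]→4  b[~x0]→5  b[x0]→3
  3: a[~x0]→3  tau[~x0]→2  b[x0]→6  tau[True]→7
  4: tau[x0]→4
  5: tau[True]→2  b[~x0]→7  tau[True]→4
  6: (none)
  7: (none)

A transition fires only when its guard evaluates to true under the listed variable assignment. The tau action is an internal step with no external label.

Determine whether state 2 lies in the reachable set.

14 transition(s) survive guard evaluation.
depth 0: {0}
depth 1: {1,2,5,6}  now seen {0,1,2,5,6}
depth 2: {4,7}  now seen {0,1,2,4,5,6,7}
Reachable = {0,1,2,4,5,6,7}
Path to 2: b

Answer: REACHABLE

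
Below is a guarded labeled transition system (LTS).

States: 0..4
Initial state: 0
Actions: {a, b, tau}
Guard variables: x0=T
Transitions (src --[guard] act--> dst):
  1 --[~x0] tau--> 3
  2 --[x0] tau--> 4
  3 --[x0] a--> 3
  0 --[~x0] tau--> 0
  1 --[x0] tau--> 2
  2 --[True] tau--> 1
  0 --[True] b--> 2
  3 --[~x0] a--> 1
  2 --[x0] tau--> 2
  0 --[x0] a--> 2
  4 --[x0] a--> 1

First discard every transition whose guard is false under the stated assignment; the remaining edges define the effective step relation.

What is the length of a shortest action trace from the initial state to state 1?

BFS to 1:
  Layer 0: {0}
  Layer 1: {2}
  Layer 2: {1,4}
first hit 1 at d=2 via a·tau

Answer: 2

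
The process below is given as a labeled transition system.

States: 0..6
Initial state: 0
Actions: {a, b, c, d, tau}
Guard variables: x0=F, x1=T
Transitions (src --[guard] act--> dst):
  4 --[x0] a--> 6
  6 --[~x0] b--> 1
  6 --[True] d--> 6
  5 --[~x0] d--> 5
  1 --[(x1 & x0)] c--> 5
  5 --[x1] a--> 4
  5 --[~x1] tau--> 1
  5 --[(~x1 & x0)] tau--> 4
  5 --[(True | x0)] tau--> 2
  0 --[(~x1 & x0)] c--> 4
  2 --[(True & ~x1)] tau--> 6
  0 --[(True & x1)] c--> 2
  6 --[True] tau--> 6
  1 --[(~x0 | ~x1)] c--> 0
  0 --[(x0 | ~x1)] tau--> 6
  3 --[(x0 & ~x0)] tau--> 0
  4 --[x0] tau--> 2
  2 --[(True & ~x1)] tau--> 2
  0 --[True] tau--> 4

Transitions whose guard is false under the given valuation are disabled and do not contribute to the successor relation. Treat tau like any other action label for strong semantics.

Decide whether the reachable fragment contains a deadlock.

R = {0,2,4}
  0: c→2  tau→4  [2 exit(s)]
  2: ∅  [deadlock]
  4: ∅  [deadlock]
witness 2: c

Answer: DEADLOCK at state 2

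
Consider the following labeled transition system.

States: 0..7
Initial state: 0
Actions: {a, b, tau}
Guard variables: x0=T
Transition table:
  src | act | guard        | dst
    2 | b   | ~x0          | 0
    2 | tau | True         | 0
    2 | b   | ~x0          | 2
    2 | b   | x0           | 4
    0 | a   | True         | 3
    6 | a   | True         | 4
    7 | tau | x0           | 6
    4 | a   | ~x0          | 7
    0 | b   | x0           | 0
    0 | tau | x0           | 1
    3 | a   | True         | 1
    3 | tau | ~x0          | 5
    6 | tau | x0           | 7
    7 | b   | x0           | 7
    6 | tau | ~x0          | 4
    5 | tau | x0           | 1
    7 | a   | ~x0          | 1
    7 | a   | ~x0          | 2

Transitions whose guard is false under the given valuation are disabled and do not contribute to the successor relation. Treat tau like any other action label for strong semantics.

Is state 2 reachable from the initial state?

11 transition(s) survive guard evaluation.
L0 = {0}
L1 = {1,3}  now seen {0,1,3}
Reach set: {0,1,3}

Answer: UNREACHABLE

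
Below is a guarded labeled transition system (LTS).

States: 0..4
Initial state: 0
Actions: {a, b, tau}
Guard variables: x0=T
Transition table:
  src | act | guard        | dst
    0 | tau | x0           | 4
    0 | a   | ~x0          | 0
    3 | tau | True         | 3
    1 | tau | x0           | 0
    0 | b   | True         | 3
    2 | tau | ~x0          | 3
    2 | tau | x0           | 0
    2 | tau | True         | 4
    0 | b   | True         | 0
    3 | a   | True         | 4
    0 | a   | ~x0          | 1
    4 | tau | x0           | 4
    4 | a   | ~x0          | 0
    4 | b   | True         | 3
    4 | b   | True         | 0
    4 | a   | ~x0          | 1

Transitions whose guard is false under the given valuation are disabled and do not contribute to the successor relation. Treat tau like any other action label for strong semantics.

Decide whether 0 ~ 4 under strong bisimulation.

Bisimulation quotient by refinement:
  π0 = {{0,1,2,3,4}}
  π1 = {{0,4},{1,2},{3}}
Fixed point at round 2; 3 class(es).
[0]={0,4}  [4]={0,4}

Answer: BISIMILAR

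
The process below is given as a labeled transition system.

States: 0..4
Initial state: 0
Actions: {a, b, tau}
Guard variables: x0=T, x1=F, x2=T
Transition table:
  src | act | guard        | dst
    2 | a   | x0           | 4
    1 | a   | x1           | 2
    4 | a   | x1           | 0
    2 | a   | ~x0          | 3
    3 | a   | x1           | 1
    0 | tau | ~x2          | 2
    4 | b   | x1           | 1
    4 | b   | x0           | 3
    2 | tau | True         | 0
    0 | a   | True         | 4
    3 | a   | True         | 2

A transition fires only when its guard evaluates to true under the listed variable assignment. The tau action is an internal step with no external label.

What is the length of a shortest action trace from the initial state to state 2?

Answer: 3

Trace:
Breadth-first toward 2:
  depth 0: {0}
  depth 1: {4}
  depth 2: {3}
  depth 3: {2}
depth(2)=3, e.g. a·b·a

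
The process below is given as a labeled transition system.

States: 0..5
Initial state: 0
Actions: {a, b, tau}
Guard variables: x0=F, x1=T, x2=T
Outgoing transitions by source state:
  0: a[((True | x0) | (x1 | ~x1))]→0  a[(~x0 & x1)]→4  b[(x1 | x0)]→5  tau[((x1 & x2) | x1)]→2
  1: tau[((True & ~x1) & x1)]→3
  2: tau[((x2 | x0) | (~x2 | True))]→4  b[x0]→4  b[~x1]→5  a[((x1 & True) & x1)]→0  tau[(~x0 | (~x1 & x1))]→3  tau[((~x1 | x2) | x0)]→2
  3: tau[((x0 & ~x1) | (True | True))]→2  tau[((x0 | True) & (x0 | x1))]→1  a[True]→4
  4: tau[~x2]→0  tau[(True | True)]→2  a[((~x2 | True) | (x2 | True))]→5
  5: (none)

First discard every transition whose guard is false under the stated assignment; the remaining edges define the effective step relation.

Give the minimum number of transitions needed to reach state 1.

BFS to 1:
  L0 = {0}
  L1 = {2,4,5}
  L2 = {3}
  L3 = {1}
first hit 1 at d=3 via tau·tau·tau

Answer: 3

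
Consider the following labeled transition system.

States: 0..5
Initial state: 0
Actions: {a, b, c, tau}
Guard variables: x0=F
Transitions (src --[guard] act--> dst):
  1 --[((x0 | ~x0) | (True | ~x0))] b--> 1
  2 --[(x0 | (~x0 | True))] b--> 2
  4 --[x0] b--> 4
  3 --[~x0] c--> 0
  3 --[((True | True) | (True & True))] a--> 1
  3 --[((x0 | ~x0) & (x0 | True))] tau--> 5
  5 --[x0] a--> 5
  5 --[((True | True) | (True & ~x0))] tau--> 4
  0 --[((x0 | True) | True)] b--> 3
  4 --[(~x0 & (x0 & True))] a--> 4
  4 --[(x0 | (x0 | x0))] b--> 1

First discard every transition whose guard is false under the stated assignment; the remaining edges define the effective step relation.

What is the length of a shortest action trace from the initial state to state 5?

Layered search for 5:
  Layer 0: {0}
  Layer 1: {3}
  Layer 2: {1,5}
5 enters at depth 2; path b·tau

Answer: 2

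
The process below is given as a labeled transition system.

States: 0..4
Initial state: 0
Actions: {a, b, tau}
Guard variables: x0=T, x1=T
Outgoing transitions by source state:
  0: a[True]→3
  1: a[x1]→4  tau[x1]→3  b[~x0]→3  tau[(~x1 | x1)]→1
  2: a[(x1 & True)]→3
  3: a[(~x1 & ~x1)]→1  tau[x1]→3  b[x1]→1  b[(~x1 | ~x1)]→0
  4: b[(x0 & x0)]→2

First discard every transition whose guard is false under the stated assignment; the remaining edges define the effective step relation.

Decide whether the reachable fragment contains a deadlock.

R = {0,1,2,3,4}
  0: a→3  [deg 1]
  1: a→4  tau→1  tau→3  [deg 3]
  2: a→3  [deg 1]
  3: b→1  tau→3  [deg 2]
  4: b→2  [deg 1]

Answer: DEADLOCK-FREE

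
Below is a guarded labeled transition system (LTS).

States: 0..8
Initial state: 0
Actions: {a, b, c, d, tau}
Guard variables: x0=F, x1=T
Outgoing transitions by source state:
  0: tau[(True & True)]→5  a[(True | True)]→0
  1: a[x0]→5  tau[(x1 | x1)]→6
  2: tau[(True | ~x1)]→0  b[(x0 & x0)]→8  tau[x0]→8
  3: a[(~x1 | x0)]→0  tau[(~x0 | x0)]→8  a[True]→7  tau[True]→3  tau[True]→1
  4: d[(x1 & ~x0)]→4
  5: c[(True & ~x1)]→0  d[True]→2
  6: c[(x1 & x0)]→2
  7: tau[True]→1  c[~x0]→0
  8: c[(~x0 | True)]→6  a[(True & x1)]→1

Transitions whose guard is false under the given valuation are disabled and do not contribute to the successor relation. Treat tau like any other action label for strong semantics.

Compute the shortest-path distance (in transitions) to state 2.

Layered search for 2:
  Layer 0: {0}
  Layer 1: {5}
  Layer 2: {2}
2 enters at depth 2; path tau·d

Answer: 2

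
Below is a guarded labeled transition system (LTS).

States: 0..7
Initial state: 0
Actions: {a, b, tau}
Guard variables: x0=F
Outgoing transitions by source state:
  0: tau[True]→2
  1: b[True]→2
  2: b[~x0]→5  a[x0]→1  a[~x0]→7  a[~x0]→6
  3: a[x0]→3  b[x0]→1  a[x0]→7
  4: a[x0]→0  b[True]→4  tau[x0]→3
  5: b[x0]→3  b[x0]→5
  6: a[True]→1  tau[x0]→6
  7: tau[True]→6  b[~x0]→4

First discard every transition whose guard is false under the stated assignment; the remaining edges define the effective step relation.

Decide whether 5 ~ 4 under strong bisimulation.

Compute ~ classes (split until stable):
  P[0] = {{0,1,2,3,4,5,6,7}}
  P[1] = {{0},{1,4},{2},{3,5},{6},{7}}
  P[2] = {{0},{1},{2},{3,5},{4},{6},{7}}
7 equivalence class(es) (converged in 3)
5∈{3,5}, 4∈{4}

Answer: NOT BISIMILAR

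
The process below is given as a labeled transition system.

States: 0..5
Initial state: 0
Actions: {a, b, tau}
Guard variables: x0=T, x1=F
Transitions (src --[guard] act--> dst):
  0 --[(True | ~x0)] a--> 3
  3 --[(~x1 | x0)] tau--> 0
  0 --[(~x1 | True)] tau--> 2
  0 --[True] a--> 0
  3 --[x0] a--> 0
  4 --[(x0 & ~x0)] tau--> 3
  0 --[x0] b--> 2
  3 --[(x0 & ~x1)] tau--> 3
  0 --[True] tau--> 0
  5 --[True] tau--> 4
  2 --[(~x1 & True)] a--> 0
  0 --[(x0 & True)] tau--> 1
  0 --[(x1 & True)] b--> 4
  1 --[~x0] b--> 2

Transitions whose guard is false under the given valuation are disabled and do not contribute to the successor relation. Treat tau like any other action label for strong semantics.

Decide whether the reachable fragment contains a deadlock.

Answer: DEADLOCK at state 1

Working:
Reach set: {0,1,2,3}
  0: a→0  a→3  b→2  tau→0  tau→1  tau→2  [6 exit(s)]
  1: ∅  [deadlock]
  2: a→0  [1 exit(s)]
  3: a→0  tau→0  tau→3  [3 exit(s)]
trace reaching 1: tau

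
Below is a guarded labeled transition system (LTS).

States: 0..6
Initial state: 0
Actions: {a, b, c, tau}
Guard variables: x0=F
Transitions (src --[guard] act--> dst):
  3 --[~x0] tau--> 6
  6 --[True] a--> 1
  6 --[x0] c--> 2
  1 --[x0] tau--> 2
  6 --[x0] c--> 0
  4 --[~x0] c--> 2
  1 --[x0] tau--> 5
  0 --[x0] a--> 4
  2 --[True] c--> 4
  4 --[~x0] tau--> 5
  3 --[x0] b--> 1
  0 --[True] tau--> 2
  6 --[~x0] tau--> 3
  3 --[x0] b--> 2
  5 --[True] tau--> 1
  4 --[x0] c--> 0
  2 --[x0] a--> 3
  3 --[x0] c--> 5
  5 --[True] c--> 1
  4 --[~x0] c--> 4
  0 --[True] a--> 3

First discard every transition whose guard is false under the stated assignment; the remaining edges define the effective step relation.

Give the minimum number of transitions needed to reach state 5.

Layered search for 5:
  Layer 0: {0}
  Layer 1: {2,3}
  Layer 2: {4,6}
  Layer 3: {1,5}
5 enters at depth 3; path tau·c·tau

Answer: 3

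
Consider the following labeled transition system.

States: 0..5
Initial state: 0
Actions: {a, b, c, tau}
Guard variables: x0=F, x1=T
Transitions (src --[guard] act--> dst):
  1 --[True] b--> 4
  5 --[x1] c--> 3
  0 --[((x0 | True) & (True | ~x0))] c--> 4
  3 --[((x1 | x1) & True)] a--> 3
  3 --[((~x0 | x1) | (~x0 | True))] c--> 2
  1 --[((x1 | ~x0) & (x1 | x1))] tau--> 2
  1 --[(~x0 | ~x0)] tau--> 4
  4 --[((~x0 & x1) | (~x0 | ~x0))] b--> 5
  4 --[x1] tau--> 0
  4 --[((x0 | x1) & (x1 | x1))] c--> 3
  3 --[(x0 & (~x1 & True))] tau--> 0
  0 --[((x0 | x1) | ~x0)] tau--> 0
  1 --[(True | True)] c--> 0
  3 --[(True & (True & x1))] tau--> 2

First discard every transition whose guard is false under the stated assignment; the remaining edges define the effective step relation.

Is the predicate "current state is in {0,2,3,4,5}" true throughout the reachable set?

Safe = {0,2,3,4,5}
Reachable = {0,2,3,4,5}
  0: safe
  2: safe
  3: safe
  4: safe
  5: safe

Answer: INVARIANT HOLDS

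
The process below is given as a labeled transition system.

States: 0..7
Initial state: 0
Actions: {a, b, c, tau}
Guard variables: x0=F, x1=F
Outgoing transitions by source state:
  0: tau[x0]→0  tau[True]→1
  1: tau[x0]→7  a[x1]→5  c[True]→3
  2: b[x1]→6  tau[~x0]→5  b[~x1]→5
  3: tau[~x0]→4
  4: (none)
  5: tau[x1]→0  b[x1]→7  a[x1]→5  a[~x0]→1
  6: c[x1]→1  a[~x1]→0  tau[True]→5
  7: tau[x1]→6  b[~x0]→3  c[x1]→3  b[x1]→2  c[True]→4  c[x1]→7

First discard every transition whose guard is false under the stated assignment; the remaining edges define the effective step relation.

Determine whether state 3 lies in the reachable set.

Answer: REACHABLE

Analysis:
10 transition(s) survive guard evaluation.
Layer 0: {0}
Layer 1: {1}  now seen {0,1}
Layer 2: {3}  now seen {0,1,3}
Layer 3: {4}  now seen {0,1,3,4}
Reachable = {0,1,3,4}
trace reaching 3: tau·c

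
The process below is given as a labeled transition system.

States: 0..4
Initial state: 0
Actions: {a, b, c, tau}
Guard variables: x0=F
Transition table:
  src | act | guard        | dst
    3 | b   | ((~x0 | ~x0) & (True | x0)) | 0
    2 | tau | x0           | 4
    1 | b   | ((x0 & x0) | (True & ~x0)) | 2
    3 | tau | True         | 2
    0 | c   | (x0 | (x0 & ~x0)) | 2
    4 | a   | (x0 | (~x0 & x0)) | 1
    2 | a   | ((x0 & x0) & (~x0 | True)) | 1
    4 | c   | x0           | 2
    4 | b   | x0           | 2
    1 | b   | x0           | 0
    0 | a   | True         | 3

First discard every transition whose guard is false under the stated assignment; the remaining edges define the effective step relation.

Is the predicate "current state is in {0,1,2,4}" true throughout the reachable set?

Answer: INVARIANT VIOLATED at state 3

Analysis:
Inv-set: {0,1,2,4}
R = {0,2,3}
  0: ok
  2: ok
  3: VIOLATES
reach 3 via a — violates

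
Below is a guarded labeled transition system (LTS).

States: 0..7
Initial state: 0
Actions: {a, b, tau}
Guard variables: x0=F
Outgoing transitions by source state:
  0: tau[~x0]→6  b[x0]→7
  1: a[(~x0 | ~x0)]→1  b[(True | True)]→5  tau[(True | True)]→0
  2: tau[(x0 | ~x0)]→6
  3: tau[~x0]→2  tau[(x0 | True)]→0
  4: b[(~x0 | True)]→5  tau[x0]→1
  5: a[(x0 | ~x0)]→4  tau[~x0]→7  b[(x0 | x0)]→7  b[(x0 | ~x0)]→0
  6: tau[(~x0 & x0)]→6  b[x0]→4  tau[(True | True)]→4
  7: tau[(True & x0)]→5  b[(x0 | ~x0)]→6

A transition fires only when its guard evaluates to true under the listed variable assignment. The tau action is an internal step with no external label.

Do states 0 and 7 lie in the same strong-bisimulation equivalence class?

Answer: NOT BISIMILAR

Trace:
Bisimulation quotient by refinement:
  P[0] = {{0,1,2,3,4,5,6,7}}
  P[1] = {{0,2,3,6},{1,5},{4,7}}
  P[2] = {{0,2,3},{1},{4},{5},{6},{7}}
  P[3] = {{0,2},{1},{3},{4},{5},{6},{7}}
stable after 4 split(s): 7 block(s)
[0]={0,2}  [7]={7}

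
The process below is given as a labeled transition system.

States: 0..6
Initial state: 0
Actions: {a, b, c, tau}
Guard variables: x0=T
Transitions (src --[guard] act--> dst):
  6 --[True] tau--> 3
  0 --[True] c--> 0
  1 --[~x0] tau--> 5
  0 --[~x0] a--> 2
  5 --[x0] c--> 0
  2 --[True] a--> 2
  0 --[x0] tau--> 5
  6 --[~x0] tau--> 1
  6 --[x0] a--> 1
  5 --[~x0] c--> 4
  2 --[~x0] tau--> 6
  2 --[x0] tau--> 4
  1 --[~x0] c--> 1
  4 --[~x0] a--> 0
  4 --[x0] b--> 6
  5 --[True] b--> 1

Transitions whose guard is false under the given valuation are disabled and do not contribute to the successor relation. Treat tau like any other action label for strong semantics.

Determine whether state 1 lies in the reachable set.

Answer: REACHABLE

Working:
Guard filter leaves 9 enabled edge(s).
Layer 0: {0}
Layer 1: {5}  total {0,5}
Layer 2: {1}  total {0,1,5}
Reachable = {0,1,5}
trace reaching 1: tau·b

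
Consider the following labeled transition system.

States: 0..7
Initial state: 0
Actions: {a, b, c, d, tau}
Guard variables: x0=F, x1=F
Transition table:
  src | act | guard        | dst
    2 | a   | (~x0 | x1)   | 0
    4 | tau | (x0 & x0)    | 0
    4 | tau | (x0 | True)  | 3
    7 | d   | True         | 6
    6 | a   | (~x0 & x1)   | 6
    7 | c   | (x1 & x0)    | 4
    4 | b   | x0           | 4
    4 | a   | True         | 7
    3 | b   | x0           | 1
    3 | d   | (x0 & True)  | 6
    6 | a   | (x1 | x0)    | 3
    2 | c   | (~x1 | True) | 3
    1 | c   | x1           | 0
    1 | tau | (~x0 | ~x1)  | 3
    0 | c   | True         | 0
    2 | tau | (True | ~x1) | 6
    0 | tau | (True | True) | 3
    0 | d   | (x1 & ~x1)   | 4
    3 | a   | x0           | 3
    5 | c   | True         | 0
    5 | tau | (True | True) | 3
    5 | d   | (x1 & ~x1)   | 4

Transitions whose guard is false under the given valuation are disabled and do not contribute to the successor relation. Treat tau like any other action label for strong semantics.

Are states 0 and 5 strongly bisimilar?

Compute ~ classes (split until stable):
  round 0: {{0,1,2,3,4,5,6,7}}
  round 1: {{0,5},{1},{2},{3,6},{4},{7}}
stable after 2 split(s): 6 block(s)
[0]={0,5}  [5]={0,5}

Answer: BISIMILAR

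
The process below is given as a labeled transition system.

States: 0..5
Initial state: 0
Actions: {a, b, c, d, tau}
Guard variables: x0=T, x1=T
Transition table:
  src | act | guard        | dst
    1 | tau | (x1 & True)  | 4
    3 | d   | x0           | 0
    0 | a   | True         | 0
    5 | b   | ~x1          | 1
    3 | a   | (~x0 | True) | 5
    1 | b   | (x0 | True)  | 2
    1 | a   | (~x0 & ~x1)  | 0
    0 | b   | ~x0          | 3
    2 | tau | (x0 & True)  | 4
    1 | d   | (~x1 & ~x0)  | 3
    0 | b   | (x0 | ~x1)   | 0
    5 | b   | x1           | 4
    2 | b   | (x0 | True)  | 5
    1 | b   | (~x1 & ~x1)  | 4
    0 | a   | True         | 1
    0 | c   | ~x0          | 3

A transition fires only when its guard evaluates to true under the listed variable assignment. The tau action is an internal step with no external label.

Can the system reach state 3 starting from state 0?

10 transition(s) survive guard evaluation.
Layer 0: {0}
Layer 1: {1}  cumulative {0,1}
Layer 2: {2,4}  cumulative {0,1,2,4}
Layer 3: {5}  cumulative {0,1,2,4,5}
Reachable = {0,1,2,4,5}

Answer: UNREACHABLE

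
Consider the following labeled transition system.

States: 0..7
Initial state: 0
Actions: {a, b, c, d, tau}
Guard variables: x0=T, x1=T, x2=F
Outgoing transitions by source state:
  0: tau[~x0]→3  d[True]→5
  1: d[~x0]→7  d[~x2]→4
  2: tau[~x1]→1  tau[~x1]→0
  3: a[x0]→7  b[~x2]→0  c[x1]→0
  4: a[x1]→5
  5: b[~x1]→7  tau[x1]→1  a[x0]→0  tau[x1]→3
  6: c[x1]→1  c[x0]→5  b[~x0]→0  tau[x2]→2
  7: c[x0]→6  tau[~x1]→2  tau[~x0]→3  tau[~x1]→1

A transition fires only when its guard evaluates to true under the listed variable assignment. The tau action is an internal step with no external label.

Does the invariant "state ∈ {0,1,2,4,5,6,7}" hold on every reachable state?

Answer: INVARIANT VIOLATED at state 3

Trace:
Inv-set: {0,1,2,4,5,6,7}
R = {0,1,3,4,5,6,7}
  0: ok
  1: ok
  3: outside
  4: ok
  5: ok
  6: ok
  7: ok
witness against invariant: d·tau → 3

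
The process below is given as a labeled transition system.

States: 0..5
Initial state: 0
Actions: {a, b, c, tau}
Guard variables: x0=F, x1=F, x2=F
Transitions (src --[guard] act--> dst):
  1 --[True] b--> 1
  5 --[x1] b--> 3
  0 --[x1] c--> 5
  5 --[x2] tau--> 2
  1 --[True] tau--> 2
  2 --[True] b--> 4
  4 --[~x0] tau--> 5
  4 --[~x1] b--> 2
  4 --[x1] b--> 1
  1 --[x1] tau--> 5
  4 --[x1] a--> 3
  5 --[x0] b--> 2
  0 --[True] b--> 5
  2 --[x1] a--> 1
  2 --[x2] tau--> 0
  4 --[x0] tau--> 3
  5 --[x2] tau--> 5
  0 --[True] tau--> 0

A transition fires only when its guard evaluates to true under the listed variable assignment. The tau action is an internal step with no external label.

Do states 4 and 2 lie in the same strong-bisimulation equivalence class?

Refine partition for ~:
  round 0: {{0,1,2,3,4,5}}
  round 1: {{0,1,4},{2},{3,5}}
  round 2: {{0},{1},{2},{3,5},{4}}
5 equivalence class(es) (converged in 3)
4∈{4}, 2∈{2}

Answer: NOT BISIMILAR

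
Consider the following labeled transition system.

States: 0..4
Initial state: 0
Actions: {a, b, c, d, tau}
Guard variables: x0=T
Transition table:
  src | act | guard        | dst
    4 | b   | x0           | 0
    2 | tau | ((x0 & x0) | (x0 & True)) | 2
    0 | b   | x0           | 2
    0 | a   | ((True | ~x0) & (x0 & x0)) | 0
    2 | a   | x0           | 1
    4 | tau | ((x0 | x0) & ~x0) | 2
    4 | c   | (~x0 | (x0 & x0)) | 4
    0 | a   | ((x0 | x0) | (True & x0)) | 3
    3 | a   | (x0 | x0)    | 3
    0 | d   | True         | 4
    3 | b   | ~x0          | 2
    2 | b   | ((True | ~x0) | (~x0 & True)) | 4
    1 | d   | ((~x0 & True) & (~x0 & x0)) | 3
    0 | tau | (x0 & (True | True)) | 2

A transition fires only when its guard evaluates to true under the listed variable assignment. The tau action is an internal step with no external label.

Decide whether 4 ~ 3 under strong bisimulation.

Answer: NOT BISIMILAR

Trace:
Refine partition for ~:
  round 0: {{0,1,2,3,4}}
  round 1: {{0},{1},{2},{3},{4}}
stable after 2 split(s): 5 block(s)
class of 4: {4}; class of 3: {3}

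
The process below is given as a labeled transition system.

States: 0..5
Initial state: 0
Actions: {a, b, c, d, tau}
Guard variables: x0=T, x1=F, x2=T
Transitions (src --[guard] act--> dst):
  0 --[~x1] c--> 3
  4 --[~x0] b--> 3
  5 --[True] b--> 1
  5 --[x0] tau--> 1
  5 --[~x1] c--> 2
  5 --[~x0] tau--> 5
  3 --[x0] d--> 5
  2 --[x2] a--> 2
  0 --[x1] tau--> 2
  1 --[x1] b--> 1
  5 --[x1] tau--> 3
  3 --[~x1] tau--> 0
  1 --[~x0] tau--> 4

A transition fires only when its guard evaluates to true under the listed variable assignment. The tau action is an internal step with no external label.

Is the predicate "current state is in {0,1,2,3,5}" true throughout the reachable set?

Safe = {0,1,2,3,5}
Reachable = {0,1,2,3,5}
  0: ok
  1: ok
  2: ok
  3: ok
  5: ok

Answer: INVARIANT HOLDS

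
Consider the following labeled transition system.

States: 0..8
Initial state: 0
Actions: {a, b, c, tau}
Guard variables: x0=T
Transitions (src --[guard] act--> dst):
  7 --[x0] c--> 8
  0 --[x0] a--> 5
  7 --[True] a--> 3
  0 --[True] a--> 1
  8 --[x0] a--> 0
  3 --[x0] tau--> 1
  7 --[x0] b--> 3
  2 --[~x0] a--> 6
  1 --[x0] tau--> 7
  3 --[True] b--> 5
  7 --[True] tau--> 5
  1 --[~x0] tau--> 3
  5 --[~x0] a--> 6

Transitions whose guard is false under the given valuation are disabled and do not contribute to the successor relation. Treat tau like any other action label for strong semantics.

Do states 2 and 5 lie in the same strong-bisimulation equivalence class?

Refine partition for ~:
  π0 = {{0,1,2,3,4,5,6,7,8}}
  π1 = {{0,8},{1},{2,4,5,6},{3},{7}}
  π2 = {{0},{1},{2,4,5,6},{3},{7},{8}}
6 equivalence class(es) (converged in 3)
[2]={2,4,5,6}  [5]={2,4,5,6}

Answer: BISIMILAR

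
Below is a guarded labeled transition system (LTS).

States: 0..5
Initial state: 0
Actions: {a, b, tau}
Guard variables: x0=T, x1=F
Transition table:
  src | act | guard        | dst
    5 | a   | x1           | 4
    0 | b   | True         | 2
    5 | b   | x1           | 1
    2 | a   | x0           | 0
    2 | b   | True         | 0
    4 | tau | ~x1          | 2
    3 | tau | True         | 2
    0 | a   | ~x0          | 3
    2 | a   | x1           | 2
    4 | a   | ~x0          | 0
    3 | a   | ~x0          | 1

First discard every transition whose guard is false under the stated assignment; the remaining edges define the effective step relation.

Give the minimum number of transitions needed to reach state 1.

Layered search for 1:
  depth 0: {0}
  depth 1: {2}
1 never appears.

Answer: UNREACHABLE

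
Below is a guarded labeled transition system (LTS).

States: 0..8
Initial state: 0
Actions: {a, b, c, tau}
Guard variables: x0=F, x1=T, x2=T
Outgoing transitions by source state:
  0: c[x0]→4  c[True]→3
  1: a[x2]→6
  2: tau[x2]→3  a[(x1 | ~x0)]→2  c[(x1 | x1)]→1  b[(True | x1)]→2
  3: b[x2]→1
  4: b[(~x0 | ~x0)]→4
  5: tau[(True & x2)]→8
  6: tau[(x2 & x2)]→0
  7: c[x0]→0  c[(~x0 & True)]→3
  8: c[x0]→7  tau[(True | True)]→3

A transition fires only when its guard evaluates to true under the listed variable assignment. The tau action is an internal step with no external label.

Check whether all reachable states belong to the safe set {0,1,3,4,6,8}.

Inv-set: {0,1,3,4,6,8}
Reachable = {0,1,3,6}
  0: ok
  1: ok
  3: ok
  6: ok

Answer: INVARIANT HOLDS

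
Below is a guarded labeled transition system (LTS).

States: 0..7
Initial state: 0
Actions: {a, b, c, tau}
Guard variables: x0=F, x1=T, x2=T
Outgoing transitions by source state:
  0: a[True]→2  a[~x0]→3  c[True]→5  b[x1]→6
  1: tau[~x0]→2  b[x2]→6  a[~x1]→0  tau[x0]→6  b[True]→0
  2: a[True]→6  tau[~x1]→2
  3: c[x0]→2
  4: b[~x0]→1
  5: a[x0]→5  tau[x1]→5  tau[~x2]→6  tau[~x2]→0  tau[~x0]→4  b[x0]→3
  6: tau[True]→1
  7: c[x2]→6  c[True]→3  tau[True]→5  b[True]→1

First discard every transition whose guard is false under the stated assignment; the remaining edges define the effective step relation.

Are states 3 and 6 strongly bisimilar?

Refine partition for ~:
  π0 = {{0,1,2,3,4,5,6,7}}
  π1 = {{0},{1},{2},{3},{4},{5,6},{7}}
  π2 = {{0},{1},{2},{3},{4},{5},{6},{7}}
stable after 3 split(s): 8 block(s)
3∈{3}, 6∈{6}

Answer: NOT BISIMILAR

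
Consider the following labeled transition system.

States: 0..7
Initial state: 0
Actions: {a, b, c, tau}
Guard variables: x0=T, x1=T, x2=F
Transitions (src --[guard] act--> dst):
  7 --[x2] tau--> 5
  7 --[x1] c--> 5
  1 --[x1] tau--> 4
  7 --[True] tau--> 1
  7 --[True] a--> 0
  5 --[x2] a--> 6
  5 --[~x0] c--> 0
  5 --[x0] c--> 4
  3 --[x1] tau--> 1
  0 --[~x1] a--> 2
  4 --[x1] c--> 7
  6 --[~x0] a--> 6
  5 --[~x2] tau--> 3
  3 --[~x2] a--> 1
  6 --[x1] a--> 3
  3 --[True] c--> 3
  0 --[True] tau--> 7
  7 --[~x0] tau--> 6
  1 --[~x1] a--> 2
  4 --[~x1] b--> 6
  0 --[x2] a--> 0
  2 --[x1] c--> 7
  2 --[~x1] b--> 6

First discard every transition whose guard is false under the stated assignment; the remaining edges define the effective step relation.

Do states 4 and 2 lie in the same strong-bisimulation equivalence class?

Compute ~ classes (split until stable):
  round 0: {{0,1,2,3,4,5,6,7}}
  round 1: {{0,1},{2,4},{3,7},{5},{6}}
  round 2: {{0},{1},{2,4},{3},{5},{6},{7}}
Fixed point at round 3; 7 class(es).
[4]={2,4}  [2]={2,4}

Answer: BISIMILAR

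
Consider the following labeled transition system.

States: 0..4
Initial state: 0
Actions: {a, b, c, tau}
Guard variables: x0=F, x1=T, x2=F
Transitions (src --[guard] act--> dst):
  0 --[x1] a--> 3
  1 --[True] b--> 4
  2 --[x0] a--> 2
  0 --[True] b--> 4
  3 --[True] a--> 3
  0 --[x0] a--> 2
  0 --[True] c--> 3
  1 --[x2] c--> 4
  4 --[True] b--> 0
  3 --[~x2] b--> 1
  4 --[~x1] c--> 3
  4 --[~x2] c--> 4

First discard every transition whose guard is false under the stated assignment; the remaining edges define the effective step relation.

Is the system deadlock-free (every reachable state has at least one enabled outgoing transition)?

Reach set: {0,1,3,4}
  0: a→3  b→4  c→3  [3 exit(s)]
  1: b→4  [1 exit(s)]
  3: a→3  b→1  [2 exit(s)]
  4: b→0  c→4  [2 exit(s)]

Answer: DEADLOCK-FREE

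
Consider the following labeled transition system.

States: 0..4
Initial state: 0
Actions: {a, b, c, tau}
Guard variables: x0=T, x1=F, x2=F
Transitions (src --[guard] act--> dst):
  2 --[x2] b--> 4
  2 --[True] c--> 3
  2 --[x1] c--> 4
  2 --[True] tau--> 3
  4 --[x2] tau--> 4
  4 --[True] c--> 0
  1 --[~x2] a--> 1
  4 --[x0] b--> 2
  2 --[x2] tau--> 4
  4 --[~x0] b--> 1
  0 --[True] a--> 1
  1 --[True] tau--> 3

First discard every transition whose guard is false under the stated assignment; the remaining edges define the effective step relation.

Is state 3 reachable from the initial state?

Answer: REACHABLE

Trace:
7 transition(s) survive guard evaluation.
Layer 0: {0}
Layer 1: {1}  cumulative {0,1}
Layer 2: {3}  cumulative {0,1,3}
Reachable = {0,1,3}
trace reaching 3: a·tau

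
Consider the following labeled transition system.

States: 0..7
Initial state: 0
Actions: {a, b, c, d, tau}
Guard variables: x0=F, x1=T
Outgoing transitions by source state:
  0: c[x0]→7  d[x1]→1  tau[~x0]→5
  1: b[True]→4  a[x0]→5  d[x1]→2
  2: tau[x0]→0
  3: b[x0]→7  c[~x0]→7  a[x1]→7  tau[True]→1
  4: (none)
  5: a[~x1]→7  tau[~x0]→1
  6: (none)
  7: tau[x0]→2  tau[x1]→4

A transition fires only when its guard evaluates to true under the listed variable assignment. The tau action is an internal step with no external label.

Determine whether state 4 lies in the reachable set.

Answer: REACHABLE

Analysis:
After dropping false guards: 9 live edges.
L0 = {0}
L1 = {1,5}  cumulative {0,1,5}
L2 = {2,4}  cumulative {0,1,2,4,5}
R = {0,1,2,4,5}
witness 4: d·b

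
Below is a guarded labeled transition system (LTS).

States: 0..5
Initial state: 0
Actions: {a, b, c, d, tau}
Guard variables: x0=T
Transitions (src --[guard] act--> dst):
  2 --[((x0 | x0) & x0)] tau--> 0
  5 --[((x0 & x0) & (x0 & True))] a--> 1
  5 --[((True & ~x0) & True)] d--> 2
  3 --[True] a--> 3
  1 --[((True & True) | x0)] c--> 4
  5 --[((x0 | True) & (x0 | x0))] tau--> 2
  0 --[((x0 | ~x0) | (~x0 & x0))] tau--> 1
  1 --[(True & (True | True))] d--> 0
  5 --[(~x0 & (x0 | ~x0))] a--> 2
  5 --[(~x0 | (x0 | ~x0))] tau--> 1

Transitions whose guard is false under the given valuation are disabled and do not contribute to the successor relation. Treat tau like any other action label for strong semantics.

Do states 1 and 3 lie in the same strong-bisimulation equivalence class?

Compute ~ classes (split until stable):
  π0 = {{0,1,2,3,4,5}}
  π1 = {{0,2},{1},{3},{4},{5}}
  π2 = {{0},{1},{2},{3},{4},{5}}
stable after 3 split(s): 6 block(s)
class of 1: {1}; class of 3: {3}

Answer: NOT BISIMILAR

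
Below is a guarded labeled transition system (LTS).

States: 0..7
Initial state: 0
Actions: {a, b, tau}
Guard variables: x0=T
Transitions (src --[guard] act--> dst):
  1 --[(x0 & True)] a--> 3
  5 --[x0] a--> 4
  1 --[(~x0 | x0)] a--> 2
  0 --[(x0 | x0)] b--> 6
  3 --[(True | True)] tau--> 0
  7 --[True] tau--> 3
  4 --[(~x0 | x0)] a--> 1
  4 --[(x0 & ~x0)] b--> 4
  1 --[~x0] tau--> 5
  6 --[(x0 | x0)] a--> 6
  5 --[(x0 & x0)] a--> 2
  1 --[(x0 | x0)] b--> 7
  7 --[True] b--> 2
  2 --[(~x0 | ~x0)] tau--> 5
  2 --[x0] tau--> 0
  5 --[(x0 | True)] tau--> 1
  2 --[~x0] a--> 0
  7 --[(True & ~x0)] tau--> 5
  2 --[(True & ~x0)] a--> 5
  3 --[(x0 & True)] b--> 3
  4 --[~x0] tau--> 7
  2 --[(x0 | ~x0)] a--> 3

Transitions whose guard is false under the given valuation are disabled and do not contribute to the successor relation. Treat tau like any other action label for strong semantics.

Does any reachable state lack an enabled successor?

Reach set: {0,6}
  0: b→6  [1 exit(s)]
  6: a→6  [1 exit(s)]

Answer: DEADLOCK-FREE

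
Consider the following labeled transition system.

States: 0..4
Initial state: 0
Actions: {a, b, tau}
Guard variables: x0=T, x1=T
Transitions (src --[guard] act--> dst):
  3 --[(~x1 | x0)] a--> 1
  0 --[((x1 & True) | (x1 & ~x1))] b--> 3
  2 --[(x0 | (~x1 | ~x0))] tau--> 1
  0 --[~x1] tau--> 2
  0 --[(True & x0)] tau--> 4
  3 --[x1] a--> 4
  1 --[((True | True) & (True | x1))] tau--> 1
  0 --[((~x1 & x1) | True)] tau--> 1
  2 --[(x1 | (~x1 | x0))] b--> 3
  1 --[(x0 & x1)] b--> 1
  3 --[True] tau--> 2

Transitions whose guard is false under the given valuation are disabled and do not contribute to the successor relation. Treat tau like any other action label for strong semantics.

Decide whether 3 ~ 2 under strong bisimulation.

Answer: NOT BISIMILAR

Analysis:
Compute ~ classes (split until stable):
  π0 = {{0,1,2,3,4}}
  π1 = {{0,1,2},{3},{4}}
  π2 = {{0},{1},{2},{3},{4}}
Fixed point at round 3; 5 class(es).
[3]={3}  [2]={2}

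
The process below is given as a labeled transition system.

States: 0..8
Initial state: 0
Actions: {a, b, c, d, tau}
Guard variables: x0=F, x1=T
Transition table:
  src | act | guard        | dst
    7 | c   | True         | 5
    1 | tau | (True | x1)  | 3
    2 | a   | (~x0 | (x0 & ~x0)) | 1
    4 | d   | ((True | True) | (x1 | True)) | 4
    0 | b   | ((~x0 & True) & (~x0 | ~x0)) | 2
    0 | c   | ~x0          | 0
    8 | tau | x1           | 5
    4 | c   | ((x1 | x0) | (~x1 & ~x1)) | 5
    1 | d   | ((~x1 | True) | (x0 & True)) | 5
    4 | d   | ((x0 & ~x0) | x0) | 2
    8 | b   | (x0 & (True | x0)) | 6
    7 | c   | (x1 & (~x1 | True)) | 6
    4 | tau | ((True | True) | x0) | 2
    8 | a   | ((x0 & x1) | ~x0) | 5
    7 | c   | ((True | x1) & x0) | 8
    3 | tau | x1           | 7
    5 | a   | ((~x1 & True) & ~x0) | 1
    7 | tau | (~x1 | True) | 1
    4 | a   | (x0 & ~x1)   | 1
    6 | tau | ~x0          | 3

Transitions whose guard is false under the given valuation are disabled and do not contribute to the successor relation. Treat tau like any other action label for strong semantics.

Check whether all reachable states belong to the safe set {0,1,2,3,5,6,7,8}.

Answer: INVARIANT HOLDS

Trace:
Allowed set {0,1,2,3,5,6,7,8}
Reachable = {0,1,2,3,5,6,7}
  0: ok
  1: ok
  2: ok
  3: ok
  5: ok
  6: ok
  7: ok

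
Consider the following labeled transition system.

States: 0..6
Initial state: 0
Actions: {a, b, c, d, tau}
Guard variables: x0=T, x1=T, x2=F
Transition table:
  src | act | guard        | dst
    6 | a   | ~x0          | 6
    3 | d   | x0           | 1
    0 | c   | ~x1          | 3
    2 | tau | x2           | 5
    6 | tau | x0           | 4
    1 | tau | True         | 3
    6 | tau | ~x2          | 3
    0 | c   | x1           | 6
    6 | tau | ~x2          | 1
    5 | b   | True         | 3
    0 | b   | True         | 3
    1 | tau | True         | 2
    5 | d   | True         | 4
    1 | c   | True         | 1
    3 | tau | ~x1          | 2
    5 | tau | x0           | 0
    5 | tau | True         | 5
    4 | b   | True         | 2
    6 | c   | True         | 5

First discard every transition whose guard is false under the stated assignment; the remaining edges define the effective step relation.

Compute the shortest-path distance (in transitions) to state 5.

Layered search for 5:
  depth 0: {0}
  depth 1: {3,6}
  depth 2: {1,4,5}
depth(5)=2, e.g. c·c

Answer: 2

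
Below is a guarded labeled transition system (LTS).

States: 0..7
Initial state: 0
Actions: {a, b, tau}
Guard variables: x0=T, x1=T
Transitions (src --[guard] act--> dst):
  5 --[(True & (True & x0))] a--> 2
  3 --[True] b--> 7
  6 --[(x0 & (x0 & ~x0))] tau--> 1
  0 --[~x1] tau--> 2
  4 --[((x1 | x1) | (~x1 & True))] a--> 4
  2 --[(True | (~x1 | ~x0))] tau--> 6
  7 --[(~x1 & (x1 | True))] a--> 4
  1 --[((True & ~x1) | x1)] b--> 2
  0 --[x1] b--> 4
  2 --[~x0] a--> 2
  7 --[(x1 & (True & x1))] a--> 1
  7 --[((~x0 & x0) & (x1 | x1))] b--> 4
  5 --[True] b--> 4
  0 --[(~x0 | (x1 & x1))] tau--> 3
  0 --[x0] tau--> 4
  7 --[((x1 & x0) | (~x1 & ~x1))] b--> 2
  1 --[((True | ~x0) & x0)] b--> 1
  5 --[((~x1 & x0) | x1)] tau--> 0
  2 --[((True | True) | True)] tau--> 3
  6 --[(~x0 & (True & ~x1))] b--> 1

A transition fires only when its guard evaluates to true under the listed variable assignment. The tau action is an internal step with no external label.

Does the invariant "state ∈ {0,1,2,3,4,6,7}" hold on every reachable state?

Safe = {0,1,2,3,4,6,7}
R = {0,1,2,3,4,6,7}
  0: ok
  1: ok
  2: ok
  3: ok
  4: ok
  6: ok
  7: ok

Answer: INVARIANT HOLDS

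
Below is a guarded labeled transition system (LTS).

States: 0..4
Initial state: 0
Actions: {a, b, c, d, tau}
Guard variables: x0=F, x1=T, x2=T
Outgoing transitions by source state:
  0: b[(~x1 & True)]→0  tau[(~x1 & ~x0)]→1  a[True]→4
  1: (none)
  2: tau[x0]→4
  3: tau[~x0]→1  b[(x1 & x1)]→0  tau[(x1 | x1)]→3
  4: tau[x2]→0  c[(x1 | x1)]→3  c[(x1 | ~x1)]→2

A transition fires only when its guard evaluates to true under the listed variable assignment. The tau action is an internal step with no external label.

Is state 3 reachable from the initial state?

Answer: REACHABLE

Trace:
Guard filter leaves 7 enabled edge(s).
depth 0: {0}
depth 1: {4}  now seen {0,4}
depth 2: {2,3}  now seen {0,2,3,4}
depth 3: {1}  now seen {0,1,2,3,4}
Reach set: {0,1,2,3,4}
trace reaching 3: a·c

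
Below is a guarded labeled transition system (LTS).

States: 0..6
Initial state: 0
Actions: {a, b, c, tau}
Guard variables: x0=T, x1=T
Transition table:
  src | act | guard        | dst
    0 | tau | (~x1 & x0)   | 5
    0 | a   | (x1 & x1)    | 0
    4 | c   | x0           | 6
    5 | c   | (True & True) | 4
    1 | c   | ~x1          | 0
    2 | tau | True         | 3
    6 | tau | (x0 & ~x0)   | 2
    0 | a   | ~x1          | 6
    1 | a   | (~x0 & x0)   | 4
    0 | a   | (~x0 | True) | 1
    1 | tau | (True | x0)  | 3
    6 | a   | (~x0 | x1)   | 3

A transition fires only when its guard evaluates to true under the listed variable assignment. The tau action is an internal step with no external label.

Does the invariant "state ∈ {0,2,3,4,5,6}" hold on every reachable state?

Safe = {0,2,3,4,5,6}
R = {0,1,3}
  0: ✓
  1: ✗ unsafe
  3: ✓
reach 1 via a — violates

Answer: INVARIANT VIOLATED at state 1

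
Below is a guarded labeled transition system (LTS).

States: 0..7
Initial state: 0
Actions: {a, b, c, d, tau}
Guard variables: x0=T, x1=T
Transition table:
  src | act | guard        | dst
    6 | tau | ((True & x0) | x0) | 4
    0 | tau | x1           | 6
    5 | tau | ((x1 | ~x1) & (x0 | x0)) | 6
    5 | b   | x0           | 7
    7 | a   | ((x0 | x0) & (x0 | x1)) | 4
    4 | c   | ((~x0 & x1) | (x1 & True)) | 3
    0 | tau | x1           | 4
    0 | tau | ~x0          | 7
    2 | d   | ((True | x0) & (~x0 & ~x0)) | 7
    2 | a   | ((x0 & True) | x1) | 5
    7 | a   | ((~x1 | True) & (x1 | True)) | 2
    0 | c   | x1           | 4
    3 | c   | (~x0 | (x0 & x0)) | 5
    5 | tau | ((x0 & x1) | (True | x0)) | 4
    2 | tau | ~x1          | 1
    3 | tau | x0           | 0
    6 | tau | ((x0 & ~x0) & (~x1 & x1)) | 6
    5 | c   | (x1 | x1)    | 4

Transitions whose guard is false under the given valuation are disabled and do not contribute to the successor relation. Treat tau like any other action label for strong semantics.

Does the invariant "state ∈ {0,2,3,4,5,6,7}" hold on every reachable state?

Allowed set {0,2,3,4,5,6,7}
Reach set: {0,2,3,4,5,6,7}
  0: ✓
  2: ✓
  3: ✓
  4: ✓
  5: ✓
  6: ✓
  7: ✓

Answer: INVARIANT HOLDS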